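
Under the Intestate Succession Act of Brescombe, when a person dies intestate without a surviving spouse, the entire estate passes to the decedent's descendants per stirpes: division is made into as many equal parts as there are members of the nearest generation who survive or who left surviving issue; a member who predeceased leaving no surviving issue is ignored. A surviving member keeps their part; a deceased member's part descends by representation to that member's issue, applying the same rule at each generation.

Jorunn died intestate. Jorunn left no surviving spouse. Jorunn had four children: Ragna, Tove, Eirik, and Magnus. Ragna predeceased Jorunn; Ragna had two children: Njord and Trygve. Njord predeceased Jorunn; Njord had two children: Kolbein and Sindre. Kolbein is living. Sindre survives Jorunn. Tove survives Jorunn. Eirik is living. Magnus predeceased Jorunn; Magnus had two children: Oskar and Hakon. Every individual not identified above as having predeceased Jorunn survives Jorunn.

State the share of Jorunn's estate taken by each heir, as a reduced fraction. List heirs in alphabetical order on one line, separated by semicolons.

Eirik 1/4; Hakon 1/8; Kolbein 1/16; Oskar 1/8; Sindre 1/16; Tove 1/4; Trygve 1/8

There is no surviving spouse, so the entire estate passes to Jorunn's descendants per stirpes.
The estate is divided into 4 equal shares of 1/4 among Ragna, Tove, Eirik, Magnus.
Ragna predeceased; the 1/4 allotted to Ragna's branch passes to Ragna's issue by representation.
The 1/4 is divided into 2 equal shares of 1/8 among Njord, Trygve.
Njord predeceased; the 1/8 allotted to Njord's branch passes to Njord's issue by representation.
The 1/8 is divided into 2 equal shares of 1/16 among Kolbein, Sindre.
Kolbein is living and takes 1/16.
Sindre is living and takes 1/16.
Trygve is living and takes 1/8.
Tove is living and takes 1/4.
Eirik is living and takes 1/4.
Magnus predeceased; the 1/4 allotted to Magnus's branch passes to Magnus's issue by representation.
The 1/4 is divided into 2 equal shares of 1/8 among Oskar, Hakon.
Oskar is living and takes 1/8.
Hakon is living and takes 1/8.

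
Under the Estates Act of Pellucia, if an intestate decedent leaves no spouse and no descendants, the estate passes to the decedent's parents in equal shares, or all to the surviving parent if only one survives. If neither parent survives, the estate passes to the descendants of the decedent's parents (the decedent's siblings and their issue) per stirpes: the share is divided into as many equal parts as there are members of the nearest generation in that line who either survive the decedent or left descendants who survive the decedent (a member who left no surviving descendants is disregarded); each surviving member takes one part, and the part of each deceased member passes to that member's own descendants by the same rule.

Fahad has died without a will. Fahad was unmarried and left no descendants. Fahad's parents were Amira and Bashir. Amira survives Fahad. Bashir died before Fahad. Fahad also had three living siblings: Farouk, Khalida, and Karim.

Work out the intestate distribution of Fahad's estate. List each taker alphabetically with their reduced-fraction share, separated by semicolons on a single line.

Amira 1

Only one parent, Amira, survives, so Amira takes the entire estate. The siblings take nothing because a surviving parent has priority.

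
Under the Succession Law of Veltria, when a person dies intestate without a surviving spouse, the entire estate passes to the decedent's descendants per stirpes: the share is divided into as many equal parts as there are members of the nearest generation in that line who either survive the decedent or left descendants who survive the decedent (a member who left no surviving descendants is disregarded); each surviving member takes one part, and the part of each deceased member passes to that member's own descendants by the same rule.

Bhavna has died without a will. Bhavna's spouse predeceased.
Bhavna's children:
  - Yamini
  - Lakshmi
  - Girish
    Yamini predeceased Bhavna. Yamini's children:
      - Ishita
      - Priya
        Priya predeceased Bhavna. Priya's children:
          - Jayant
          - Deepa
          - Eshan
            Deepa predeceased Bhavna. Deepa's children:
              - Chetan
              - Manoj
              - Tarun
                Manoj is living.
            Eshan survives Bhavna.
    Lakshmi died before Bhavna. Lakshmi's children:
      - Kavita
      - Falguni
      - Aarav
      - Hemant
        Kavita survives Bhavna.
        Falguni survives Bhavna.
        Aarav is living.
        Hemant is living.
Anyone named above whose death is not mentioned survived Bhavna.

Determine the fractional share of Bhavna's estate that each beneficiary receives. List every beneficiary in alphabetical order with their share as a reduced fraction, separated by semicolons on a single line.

Aarav 1/12; Chetan 1/54; Eshan 1/18; Falguni 1/12; Girish 1/3; Hemant 1/12; Ishita 1/6; Jayant 1/18; Kavita 1/12; Manoj 1/54; Tarun 1/54

There is no surviving spouse, so the entire estate passes to Bhavna's descendants per stirpes.
The estate is divided into 3 equal shares of 1/3 among Yamini, Lakshmi, Girish.
Yamini predeceased; the 1/3 allotted to Yamini's branch passes to Yamini's issue by representation.
The 1/3 is divided into 2 equal shares of 1/6 among Ishita, Priya.
Ishita is living and takes 1/6.
Priya predeceased; the 1/6 allotted to Priya's branch passes to Priya's issue by representation.
The 1/6 is divided into 3 equal shares of 1/18 among Jayant, Deepa, Eshan.
Jayant is living and takes 1/18.
Deepa predeceased; the 1/18 allotted to Deepa's branch passes to Deepa's issue by representation.
The 1/18 is divided into 3 equal shares of 1/54 among Chetan, Manoj, Tarun.
Chetan is living and takes 1/54.
Manoj is living and takes 1/54.
Tarun is living and takes 1/54.
Eshan is living and takes 1/18.
Lakshmi predeceased; the 1/3 allotted to Lakshmi's branch passes to Lakshmi's issue by representation.
The 1/3 is divided into 4 equal shares of 1/12 among Kavita, Falguni, Aarav, Hemant.
Kavita is living and takes 1/12.
Falguni is living and takes 1/12.
Aarav is living and takes 1/12.
Hemant is living and takes 1/12.
Girish is living and takes 1/3.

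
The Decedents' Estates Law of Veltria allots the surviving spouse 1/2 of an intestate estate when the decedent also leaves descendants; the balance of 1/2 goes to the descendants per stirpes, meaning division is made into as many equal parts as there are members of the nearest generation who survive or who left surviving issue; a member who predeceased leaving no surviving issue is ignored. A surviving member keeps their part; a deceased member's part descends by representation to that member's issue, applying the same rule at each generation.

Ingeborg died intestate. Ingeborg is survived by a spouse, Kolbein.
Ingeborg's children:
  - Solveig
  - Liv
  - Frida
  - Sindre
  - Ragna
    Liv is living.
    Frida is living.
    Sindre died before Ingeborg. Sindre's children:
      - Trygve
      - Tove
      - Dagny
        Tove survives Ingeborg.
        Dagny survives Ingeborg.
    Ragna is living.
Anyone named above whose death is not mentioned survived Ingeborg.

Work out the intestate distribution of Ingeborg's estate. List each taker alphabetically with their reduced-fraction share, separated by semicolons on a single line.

Kolbein, as surviving spouse, takes 1/2.
The remaining 1/2 passes to Ingeborg's descendants per stirpes.
The 1/2 is divided into 5 equal shares of 1/10 among Solveig, Liv, Frida, Sindre, Ragna.
Solveig is living and takes 1/10.
Liv is living and takes 1/10.
Frida is living and takes 1/10.
Sindre predeceased; the 1/10 allotted to Sindre's branch passes to Sindre's issue by representation.
The 1/10 is divided into 3 equal shares of 1/30 among Trygve, Tove, Dagny.
Trygve is living and takes 1/30.
Tove is living and takes 1/30.
Dagny is living and takes 1/30.
Ragna is living and takes 1/10.

Dagny 1/30; Frida 1/10; Kolbein 1/2; Liv 1/10; Ragna 1/10; Solveig 1/10; Tove 1/30; Trygve 1/30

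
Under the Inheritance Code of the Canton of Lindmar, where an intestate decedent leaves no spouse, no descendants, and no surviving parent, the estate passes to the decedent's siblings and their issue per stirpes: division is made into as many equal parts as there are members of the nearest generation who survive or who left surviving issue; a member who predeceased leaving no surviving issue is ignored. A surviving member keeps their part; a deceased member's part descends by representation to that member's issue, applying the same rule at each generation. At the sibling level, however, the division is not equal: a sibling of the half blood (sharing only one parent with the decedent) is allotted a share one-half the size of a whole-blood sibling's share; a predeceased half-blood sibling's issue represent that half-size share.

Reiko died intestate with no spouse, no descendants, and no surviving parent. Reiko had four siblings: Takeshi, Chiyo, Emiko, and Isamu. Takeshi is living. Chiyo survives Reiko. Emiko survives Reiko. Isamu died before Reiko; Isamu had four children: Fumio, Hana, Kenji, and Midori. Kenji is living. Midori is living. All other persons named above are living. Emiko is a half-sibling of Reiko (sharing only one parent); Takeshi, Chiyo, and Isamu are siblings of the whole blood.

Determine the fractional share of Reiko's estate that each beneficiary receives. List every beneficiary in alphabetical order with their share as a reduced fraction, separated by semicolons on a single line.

No spouse, descendants, or parent survives, so the estate passes to Reiko's siblings per stirpes.
Half-blood siblings count for one-half the weight of whole-blood siblings at the initial division.
Dividing 1 in proportion to weights (total weight 7/2): Takeshi (weight 1) → 2/7; Chiyo (weight 1) → 2/7; Emiko (weight 1/2) → 1/7; Isamu (weight 1) → 2/7.
Takeshi is living and takes 2/7.
Chiyo is living and takes 2/7.
Emiko is living and takes 1/7.
Isamu predeceased; the 2/7 allotted to Isamu's branch passes to Isamu's issue by representation.
The 2/7 is divided into 4 equal shares of 1/14 among Fumio, Hana, Kenji, Midori.
Fumio is living and takes 1/14.
Hana is living and takes 1/14.
Kenji is living and takes 1/14.
Midori is living and takes 1/14.

Chiyo 2/7; Emiko 1/7; Fumio 1/14; Hana 1/14; Kenji 1/14; Midori 1/14; Takeshi 2/7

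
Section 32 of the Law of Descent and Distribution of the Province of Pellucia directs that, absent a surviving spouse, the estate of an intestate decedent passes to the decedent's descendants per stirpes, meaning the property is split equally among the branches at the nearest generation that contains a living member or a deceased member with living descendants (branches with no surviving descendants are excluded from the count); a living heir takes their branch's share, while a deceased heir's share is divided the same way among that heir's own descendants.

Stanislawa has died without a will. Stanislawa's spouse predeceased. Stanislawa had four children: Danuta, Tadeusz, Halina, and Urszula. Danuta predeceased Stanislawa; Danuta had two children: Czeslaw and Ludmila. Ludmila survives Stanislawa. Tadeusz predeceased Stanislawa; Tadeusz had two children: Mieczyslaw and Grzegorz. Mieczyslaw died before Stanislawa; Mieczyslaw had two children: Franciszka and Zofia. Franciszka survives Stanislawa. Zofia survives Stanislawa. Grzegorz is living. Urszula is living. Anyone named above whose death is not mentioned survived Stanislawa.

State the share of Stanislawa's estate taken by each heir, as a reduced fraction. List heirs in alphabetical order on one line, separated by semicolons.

There is no surviving spouse, so the entire estate passes to Stanislawa's descendants per stirpes.
The estate is divided into 4 equal shares of 1/4 among Danuta, Tadeusz, Halina, Urszula.
Danuta predeceased; the 1/4 allotted to Danuta's branch passes to Danuta's issue by representation.
The 1/4 is divided into 2 equal shares of 1/8 among Czeslaw, Ludmila.
Czeslaw is living and takes 1/8.
Ludmila is living and takes 1/8.
Tadeusz predeceased; the 1/4 allotted to Tadeusz's branch passes to Tadeusz's issue by representation.
The 1/4 is divided into 2 equal shares of 1/8 among Mieczyslaw, Grzegorz.
Mieczyslaw predeceased; the 1/8 allotted to Mieczyslaw's branch passes to Mieczyslaw's issue by representation.
The 1/8 is divided into 2 equal shares of 1/16 among Franciszka, Zofia.
Franciszka is living and takes 1/16.
Zofia is living and takes 1/16.
Grzegorz is living and takes 1/8.
Halina is living and takes 1/4.
Urszula is living and takes 1/4.

Czeslaw 1/8; Franciszka 1/16; Grzegorz 1/8; Halina 1/4; Ludmila 1/8; Urszula 1/4; Zofia 1/16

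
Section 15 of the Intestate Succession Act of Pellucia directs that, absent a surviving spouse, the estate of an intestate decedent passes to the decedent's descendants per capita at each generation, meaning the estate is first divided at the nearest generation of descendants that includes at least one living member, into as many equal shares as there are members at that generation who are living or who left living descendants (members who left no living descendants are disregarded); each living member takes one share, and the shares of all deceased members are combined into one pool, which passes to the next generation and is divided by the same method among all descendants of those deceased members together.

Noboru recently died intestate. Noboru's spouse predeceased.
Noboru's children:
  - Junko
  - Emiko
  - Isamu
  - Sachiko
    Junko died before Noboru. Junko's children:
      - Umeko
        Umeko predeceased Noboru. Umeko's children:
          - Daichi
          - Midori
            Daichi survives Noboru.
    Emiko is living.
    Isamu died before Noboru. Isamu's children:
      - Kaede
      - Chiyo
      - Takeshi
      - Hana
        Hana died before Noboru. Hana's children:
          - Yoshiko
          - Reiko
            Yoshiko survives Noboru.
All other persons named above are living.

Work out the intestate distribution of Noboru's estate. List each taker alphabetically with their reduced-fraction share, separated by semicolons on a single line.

Chiyo 1/10; Daichi 1/20; Emiko 1/4; Kaede 1/10; Midori 1/20; Reiko 1/20; Sachiko 1/4; Takeshi 1/10; Yoshiko 1/20

There is no surviving spouse, so the entire estate passes to Noboru's descendants per capita at each generation.
At generation 1 (Junko, Emiko, Isamu, Sachiko) there are 4 shares of (1)/4 = 1/4 each.
Living: Emiko and Sachiko — each takes 1/4.
Deceased: Junko and Isamu. Their combined 1/2 is pooled and carried to generation 2.
At generation 2 (Umeko, Kaede, Chiyo, Takeshi, Hana) there are 5 shares of (1/2)/5 = 1/10 each.
Living: Kaede, Chiyo, and Takeshi — each takes 1/10.
Deceased: Umeko and Hana. Their combined 1/5 is pooled and carried to generation 3.
At generation 3 (Daichi, Midori, Yoshiko, Reiko) there are 4 shares of (1/5)/4 = 1/20 each.
Living: Daichi, Midori, Yoshiko, and Reiko — each takes 1/20.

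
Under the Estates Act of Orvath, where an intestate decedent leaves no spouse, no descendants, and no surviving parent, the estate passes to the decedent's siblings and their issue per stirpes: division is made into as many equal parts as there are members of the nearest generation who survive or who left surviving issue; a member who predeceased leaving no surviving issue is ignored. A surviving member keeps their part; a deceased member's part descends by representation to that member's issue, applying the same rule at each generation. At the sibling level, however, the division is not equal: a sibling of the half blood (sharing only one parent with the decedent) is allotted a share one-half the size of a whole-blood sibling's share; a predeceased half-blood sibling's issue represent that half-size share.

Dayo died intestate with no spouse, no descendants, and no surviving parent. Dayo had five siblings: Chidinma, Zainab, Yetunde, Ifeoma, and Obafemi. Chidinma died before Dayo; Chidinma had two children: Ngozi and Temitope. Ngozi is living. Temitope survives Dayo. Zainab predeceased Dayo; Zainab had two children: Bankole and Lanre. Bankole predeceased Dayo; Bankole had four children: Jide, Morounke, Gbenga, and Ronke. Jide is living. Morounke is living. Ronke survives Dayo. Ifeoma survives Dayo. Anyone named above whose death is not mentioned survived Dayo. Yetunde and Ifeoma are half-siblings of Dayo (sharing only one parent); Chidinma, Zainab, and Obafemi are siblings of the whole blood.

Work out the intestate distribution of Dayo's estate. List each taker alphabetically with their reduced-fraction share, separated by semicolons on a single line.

No spouse, descendants, or parent survives, so the estate passes to Dayo's siblings per stirpes.
Half-blood siblings count for one-half the weight of whole-blood siblings at the initial division.
Dividing 1 in proportion to weights (total weight 4): Chidinma (weight 1) → 1/4; Zainab (weight 1) → 1/4; Yetunde (weight 1/2) → 1/8; Ifeoma (weight 1/2) → 1/8; Obafemi (weight 1) → 1/4.
Chidinma predeceased; the 1/4 allotted to Chidinma's branch passes to Chidinma's issue by representation.
The 1/4 is divided into 2 equal shares of 1/8 among Ngozi, Temitope.
Ngozi is living and takes 1/8.
Temitope is living and takes 1/8.
Zainab predeceased; the 1/4 allotted to Zainab's branch passes to Zainab's issue by representation.
The 1/4 is divided into 2 equal shares of 1/8 among Bankole, Lanre.
Bankole predeceased; the 1/8 allotted to Bankole's branch passes to Bankole's issue by representation.
The 1/8 is divided into 4 equal shares of 1/32 among Jide, Morounke, Gbenga, Ronke.
Jide is living and takes 1/32.
Morounke is living and takes 1/32.
Gbenga is living and takes 1/32.
Ronke is living and takes 1/32.
Lanre is living and takes 1/8.
Yetunde is living and takes 1/8.
Ifeoma is living and takes 1/8.
Obafemi is living and takes 1/4.

Gbenga 1/32; Ifeoma 1/8; Jide 1/32; Lanre 1/8; Morounke 1/32; Ngozi 1/8; Obafemi 1/4; Ronke 1/32; Temitope 1/8; Yetunde 1/8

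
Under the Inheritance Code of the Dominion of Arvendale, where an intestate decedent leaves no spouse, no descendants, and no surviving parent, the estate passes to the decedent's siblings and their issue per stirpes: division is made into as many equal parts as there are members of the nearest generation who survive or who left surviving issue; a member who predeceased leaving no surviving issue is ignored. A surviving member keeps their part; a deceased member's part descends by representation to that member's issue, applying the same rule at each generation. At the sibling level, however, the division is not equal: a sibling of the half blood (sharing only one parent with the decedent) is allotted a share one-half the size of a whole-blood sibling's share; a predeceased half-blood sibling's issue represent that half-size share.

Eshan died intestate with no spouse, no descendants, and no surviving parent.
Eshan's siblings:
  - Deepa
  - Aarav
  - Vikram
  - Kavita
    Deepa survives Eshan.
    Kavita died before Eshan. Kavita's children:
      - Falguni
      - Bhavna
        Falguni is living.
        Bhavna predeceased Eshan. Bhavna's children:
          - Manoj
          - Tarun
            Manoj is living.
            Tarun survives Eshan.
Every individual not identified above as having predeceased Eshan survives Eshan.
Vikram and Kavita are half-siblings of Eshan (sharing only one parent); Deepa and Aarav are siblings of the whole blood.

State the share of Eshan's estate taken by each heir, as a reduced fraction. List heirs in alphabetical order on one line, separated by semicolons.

Aarav 1/3; Deepa 1/3; Falguni 1/12; Manoj 1/24; Tarun 1/24; Vikram 1/6

No spouse, descendants, or parent survives, so the estate passes to Eshan's siblings per stirpes.
Half-blood siblings count for one-half the weight of whole-blood siblings at the initial division.
Dividing 1 in proportion to weights (total weight 3): Deepa (weight 1) → 1/3; Aarav (weight 1) → 1/3; Vikram (weight 1/2) → 1/6; Kavita (weight 1/2) → 1/6.
Deepa is living and takes 1/3.
Aarav is living and takes 1/3.
Vikram is living and takes 1/6.
Kavita predeceased; the 1/6 allotted to Kavita's branch passes to Kavita's issue by representation.
The 1/6 is divided into 2 equal shares of 1/12 among Falguni, Bhavna.
Falguni is living and takes 1/12.
Bhavna predeceased; the 1/12 allotted to Bhavna's branch passes to Bhavna's issue by representation.
The 1/12 is divided into 2 equal shares of 1/24 among Manoj, Tarun.
Manoj is living and takes 1/24.
Tarun is living and takes 1/24.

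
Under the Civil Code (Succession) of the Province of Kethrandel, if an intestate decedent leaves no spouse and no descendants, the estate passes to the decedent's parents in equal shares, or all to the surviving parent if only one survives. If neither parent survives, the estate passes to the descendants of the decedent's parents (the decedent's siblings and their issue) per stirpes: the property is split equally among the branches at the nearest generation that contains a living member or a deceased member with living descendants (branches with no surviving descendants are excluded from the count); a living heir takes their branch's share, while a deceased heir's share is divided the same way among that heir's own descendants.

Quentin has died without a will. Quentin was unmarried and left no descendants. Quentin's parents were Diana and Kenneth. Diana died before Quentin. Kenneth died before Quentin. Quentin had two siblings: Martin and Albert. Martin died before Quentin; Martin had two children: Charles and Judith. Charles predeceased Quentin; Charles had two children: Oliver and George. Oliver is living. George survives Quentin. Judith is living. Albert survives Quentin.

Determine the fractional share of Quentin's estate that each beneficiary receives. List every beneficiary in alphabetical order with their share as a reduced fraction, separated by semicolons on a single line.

Albert 1/2; George 1/8; Judith 1/4; Oliver 1/8

Neither parent survives and there are no descendants, so the estate passes to Quentin's siblings and their issue per stirpes.
The estate is divided into 2 equal shares of 1/2 among Martin, Albert.
Martin predeceased; the 1/2 allotted to Martin's branch passes to Martin's issue by representation.
The 1/2 is divided into 2 equal shares of 1/4 among Charles, Judith.
Charles predeceased; the 1/4 allotted to Charles's branch passes to Charles's issue by representation.
The 1/4 is divided into 2 equal shares of 1/8 among Oliver, George.
Oliver is living and takes 1/8.
George is living and takes 1/8.
Judith is living and takes 1/4.
Albert is living and takes 1/2.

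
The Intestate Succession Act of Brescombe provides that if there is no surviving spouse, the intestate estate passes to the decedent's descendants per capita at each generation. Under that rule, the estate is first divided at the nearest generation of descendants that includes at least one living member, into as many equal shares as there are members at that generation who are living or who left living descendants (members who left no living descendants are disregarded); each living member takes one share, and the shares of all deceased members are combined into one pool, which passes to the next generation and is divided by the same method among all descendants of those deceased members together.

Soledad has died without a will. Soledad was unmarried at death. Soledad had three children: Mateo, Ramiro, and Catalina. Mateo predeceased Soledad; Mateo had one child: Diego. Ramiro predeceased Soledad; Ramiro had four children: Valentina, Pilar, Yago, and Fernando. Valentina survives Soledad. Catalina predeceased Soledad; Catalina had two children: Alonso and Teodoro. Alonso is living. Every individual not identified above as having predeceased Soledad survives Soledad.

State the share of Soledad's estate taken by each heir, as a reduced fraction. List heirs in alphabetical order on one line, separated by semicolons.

Alonso 1/7; Diego 1/7; Fernando 1/7; Pilar 1/7; Teodoro 1/7; Valentina 1/7; Yago 1/7

There is no surviving spouse, so the entire estate passes to Soledad's descendants per capita at each generation.
No one at generation 1 (Mateo, Ramiro, Catalina) is living; moving to the next generation.
At generation 2 (Diego, Valentina, Pilar, Yago, Fernando, Alonso, Teodoro) there are 7 shares of (1)/7 = 1/7 each.
Living: Diego, Valentina, Pilar, Yago, Fernando, Alonso, and Teodoro — each takes 1/7.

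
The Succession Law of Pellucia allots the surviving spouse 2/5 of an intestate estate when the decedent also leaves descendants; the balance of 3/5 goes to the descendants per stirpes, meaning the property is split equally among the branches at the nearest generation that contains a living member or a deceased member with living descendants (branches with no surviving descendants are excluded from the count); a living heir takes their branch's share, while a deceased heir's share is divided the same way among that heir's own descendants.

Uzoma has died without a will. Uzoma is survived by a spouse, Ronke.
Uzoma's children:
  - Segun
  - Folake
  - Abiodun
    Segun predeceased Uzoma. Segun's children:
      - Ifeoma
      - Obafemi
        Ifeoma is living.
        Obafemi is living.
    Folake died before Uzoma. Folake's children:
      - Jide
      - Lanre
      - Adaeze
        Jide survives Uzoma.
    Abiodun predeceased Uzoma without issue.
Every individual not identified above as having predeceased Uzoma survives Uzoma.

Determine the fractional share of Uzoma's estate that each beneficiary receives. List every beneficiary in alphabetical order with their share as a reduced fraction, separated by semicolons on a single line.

Adaeze 1/10; Ifeoma 3/20; Jide 1/10; Lanre 1/10; Obafemi 3/20; Ronke 2/5

Ronke, as surviving spouse, takes 2/5.
The remaining 3/5 passes to Uzoma's descendants per stirpes.
Abiodun left no surviving issue, so that branch lapses and is disregarded.
The 3/5 is divided into 2 equal shares of 3/10 among Segun, Folake.
Segun predeceased; the 3/10 allotted to Segun's branch passes to Segun's issue by representation.
The 3/10 is divided into 2 equal shares of 3/20 among Ifeoma, Obafemi.
Ifeoma is living and takes 3/20.
Obafemi is living and takes 3/20.
Folake predeceased; the 3/10 allotted to Folake's branch passes to Folake's issue by representation.
The 3/10 is divided into 3 equal shares of 1/10 among Jide, Lanre, Adaeze.
Jide is living and takes 1/10.
Lanre is living and takes 1/10.
Adaeze is living and takes 1/10.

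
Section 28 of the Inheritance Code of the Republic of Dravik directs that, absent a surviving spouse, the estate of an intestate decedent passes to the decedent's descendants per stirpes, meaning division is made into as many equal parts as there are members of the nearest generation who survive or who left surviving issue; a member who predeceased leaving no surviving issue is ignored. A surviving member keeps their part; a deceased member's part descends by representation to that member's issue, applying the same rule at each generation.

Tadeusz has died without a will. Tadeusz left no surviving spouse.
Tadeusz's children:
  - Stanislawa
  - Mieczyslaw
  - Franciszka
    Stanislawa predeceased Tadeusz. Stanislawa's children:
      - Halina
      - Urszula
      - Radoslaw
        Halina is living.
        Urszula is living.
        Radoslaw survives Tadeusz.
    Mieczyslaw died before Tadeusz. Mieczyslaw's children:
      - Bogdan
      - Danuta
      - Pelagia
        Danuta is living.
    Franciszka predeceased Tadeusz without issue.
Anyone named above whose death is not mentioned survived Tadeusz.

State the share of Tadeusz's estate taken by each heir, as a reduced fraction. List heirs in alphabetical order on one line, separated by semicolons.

There is no surviving spouse, so the entire estate passes to Tadeusz's descendants per stirpes.
Franciszka left no surviving issue, so that branch lapses and is disregarded.
The estate is divided into 2 equal shares of 1/2 among Stanislawa, Mieczyslaw.
Stanislawa predeceased; the 1/2 allotted to Stanislawa's branch passes to Stanislawa's issue by representation.
The 1/2 is divided into 3 equal shares of 1/6 among Halina, Urszula, Radoslaw.
Halina is living and takes 1/6.
Urszula is living and takes 1/6.
Radoslaw is living and takes 1/6.
Mieczyslaw predeceased; the 1/2 allotted to Mieczyslaw's branch passes to Mieczyslaw's issue by representation.
The 1/2 is divided into 3 equal shares of 1/6 among Bogdan, Danuta, Pelagia.
Bogdan is living and takes 1/6.
Danuta is living and takes 1/6.
Pelagia is living and takes 1/6.

Bogdan 1/6; Danuta 1/6; Halina 1/6; Pelagia 1/6; Radoslaw 1/6; Urszula 1/6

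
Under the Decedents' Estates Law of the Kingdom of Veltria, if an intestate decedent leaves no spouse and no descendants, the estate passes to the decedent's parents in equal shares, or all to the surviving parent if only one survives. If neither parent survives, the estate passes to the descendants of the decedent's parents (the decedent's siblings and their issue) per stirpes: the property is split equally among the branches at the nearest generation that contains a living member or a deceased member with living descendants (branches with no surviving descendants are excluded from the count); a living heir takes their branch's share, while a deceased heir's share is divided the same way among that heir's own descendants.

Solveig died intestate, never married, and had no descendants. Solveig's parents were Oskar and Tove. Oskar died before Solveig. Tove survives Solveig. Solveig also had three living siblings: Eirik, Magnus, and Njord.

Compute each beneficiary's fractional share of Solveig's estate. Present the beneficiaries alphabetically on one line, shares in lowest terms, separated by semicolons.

Tove 1

Only one parent, Tove, survives, so Tove takes the entire estate. The siblings take nothing because a surviving parent has priority.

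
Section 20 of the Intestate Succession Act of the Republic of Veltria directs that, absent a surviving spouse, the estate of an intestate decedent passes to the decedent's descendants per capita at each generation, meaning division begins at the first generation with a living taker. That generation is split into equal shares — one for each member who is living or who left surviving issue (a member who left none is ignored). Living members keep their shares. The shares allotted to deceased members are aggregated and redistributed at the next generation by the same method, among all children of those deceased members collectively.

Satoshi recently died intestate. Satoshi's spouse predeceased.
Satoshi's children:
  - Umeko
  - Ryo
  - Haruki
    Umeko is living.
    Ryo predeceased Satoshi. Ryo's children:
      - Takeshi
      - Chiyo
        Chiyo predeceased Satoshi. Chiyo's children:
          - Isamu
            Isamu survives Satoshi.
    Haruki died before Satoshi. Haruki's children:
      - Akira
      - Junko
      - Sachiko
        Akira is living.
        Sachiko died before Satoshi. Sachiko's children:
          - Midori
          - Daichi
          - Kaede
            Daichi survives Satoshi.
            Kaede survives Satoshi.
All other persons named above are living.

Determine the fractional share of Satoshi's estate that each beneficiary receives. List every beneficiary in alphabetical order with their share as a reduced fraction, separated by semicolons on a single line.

Akira 2/15; Daichi 1/15; Isamu 1/15; Junko 2/15; Kaede 1/15; Midori 1/15; Takeshi 2/15; Umeko 1/3

There is no surviving spouse, so the entire estate passes to Satoshi's descendants per capita at each generation.
At generation 1 (Umeko, Ryo, Haruki) there are 3 shares of (1)/3 = 1/3 each.
Living: Umeko — each takes 1/3.
Deceased: Ryo and Haruki. Their combined 2/3 is pooled and carried to generation 2.
At generation 2 (Takeshi, Chiyo, Akira, Junko, Sachiko) there are 5 shares of (2/3)/5 = 2/15 each.
Living: Takeshi, Akira, and Junko — each takes 2/15.
Deceased: Chiyo and Sachiko. Their combined 4/15 is pooled and carried to generation 3.
At generation 3 (Isamu, Midori, Daichi, Kaede) there are 4 shares of (4/15)/4 = 1/15 each.
Living: Isamu, Midori, Daichi, and Kaede — each takes 1/15.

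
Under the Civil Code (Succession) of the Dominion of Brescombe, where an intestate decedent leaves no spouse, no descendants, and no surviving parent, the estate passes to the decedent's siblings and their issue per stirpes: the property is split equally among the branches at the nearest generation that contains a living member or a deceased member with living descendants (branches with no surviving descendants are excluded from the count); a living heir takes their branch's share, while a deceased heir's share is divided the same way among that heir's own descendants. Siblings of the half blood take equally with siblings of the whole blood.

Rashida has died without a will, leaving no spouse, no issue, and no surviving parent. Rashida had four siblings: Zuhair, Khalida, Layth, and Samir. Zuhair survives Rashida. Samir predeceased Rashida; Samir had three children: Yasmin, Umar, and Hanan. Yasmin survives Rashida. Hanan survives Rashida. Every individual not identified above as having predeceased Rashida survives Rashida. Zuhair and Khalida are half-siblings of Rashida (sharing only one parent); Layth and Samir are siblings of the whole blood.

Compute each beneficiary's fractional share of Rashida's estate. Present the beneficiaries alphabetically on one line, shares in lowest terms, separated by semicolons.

No spouse, descendants, or parent survives, so the estate passes to Rashida's siblings per stirpes.
Half-blood and whole-blood siblings take equally under the stated rule.
The estate is divided into 4 equal shares of 1/4 among Zuhair, Khalida, Layth, Samir.
Zuhair is living and takes 1/4.
Khalida is living and takes 1/4.
Layth is living and takes 1/4.
Samir predeceased; the 1/4 allotted to Samir's branch passes to Samir's issue by representation.
The 1/4 is divided into 3 equal shares of 1/12 among Yasmin, Umar, Hanan.
Yasmin is living and takes 1/12.
Umar is living and takes 1/12.
Hanan is living and takes 1/12.

Hanan 1/12; Khalida 1/4; Layth 1/4; Umar 1/12; Yasmin 1/12; Zuhair 1/4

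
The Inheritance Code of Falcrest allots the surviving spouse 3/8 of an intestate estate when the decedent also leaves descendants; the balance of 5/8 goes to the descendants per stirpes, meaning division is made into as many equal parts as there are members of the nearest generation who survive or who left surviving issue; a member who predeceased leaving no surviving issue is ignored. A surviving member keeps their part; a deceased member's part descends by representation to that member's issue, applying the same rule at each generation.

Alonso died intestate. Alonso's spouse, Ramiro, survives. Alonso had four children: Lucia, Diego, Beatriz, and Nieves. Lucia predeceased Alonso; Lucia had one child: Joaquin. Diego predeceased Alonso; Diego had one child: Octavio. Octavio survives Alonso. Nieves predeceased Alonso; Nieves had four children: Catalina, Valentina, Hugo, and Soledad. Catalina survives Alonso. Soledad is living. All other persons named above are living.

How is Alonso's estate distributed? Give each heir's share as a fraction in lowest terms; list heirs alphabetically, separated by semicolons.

Beatriz 5/32; Catalina 5/128; Hugo 5/128; Joaquin 5/32; Octavio 5/32; Ramiro 3/8; Soledad 5/128; Valentina 5/128

Ramiro, as surviving spouse, takes 3/8.
The remaining 5/8 passes to Alonso's descendants per stirpes.
The 5/8 is divided into 4 equal shares of 5/32 among Lucia, Diego, Beatriz, Nieves.
Lucia predeceased; the 5/32 allotted to Lucia's branch passes to Lucia's issue by representation.
Joaquin is the sole taker at this level and receives the full 5/32.
Diego predeceased; the 5/32 allotted to Diego's branch passes to Diego's issue by representation.
Octavio is the sole taker at this level and receives the full 5/32.
Beatriz is living and takes 5/32.
Nieves predeceased; the 5/32 allotted to Nieves's branch passes to Nieves's issue by representation.
The 5/32 is divided into 4 equal shares of 5/128 among Catalina, Valentina, Hugo, Soledad.
Catalina is living and takes 5/128.
Valentina is living and takes 5/128.
Hugo is living and takes 5/128.
Soledad is living and takes 5/128.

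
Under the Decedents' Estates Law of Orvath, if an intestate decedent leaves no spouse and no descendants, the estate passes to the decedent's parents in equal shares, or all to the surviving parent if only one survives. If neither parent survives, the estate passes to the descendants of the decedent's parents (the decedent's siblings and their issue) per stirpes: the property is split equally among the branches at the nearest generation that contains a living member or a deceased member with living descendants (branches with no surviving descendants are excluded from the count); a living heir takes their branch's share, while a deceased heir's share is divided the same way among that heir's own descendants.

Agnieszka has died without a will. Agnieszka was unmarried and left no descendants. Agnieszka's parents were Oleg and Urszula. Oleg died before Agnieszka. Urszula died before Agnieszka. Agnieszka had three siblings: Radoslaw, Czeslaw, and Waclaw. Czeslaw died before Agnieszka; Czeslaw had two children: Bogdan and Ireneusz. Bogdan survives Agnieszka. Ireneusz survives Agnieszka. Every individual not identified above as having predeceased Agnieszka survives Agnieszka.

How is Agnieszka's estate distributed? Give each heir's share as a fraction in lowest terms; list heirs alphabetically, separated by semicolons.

Neither parent survives and there are no descendants, so the estate passes to Agnieszka's siblings and their issue per stirpes.
The estate is divided into 3 equal shares of 1/3 among Radoslaw, Czeslaw, Waclaw.
Radoslaw is living and takes 1/3.
Czeslaw predeceased; the 1/3 allotted to Czeslaw's branch passes to Czeslaw's issue by representation.
The 1/3 is divided into 2 equal shares of 1/6 among Bogdan, Ireneusz.
Bogdan is living and takes 1/6.
Ireneusz is living and takes 1/6.
Waclaw is living and takes 1/3.

Bogdan 1/6; Ireneusz 1/6; Radoslaw 1/3; Waclaw 1/3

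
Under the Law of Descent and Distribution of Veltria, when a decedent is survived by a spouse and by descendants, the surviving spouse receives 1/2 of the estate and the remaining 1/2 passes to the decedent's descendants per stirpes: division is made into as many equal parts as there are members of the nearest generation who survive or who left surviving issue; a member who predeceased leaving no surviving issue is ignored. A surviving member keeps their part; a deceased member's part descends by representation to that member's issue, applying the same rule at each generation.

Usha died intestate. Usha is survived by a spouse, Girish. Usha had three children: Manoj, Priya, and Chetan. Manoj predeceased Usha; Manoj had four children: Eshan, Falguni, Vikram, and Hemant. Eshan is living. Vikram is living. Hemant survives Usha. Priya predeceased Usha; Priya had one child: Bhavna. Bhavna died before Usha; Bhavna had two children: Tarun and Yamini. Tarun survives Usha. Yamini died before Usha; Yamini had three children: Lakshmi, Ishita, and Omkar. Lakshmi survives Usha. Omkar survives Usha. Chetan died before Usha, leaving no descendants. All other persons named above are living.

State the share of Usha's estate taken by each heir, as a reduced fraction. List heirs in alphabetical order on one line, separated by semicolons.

Eshan 1/16; Falguni 1/16; Girish 1/2; Hemant 1/16; Ishita 1/24; Lakshmi 1/24; Omkar 1/24; Tarun 1/8; Vikram 1/16

Girish, as surviving spouse, takes 1/2.
The remaining 1/2 passes to Usha's descendants per stirpes.
Chetan left no surviving issue, so that branch lapses and is disregarded.
The 1/2 is divided into 2 equal shares of 1/4 among Manoj, Priya.
Manoj predeceased; the 1/4 allotted to Manoj's branch passes to Manoj's issue by representation.
The 1/4 is divided into 4 equal shares of 1/16 among Eshan, Falguni, Vikram, Hemant.
Eshan is living and takes 1/16.
Falguni is living and takes 1/16.
Vikram is living and takes 1/16.
Hemant is living and takes 1/16.
Priya predeceased; the 1/4 allotted to Priya's branch passes to Priya's issue by representation.
Bhavna's line is the sole branch at this level, so the full 1/4 passes to Bhavna's issue by representation.
The 1/4 is divided into 2 equal shares of 1/8 among Tarun, Yamini.
Tarun is living and takes 1/8.
Yamini predeceased; the 1/8 allotted to Yamini's branch passes to Yamini's issue by representation.
The 1/8 is divided into 3 equal shares of 1/24 among Lakshmi, Ishita, Omkar.
Lakshmi is living and takes 1/24.
Ishita is living and takes 1/24.
Omkar is living and takes 1/24.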